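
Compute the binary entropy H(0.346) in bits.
0.9304 bits

The binary entropy function is:
H(p) = -p log(p) - (1-p) log(1-p)

H(0.346) = -0.346 × log_2(0.346) - 0.654 × log_2(0.654)
H(0.346) = 0.9304 bits

Note: Binary entropy is maximized at p=0.5 (H=1 bit) and minimized at p=0 or p=1 (H=0).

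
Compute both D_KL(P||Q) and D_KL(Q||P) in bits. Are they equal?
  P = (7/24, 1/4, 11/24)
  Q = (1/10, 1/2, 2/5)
D_KL(P||Q) = 0.2904, D_KL(Q||P) = 0.2670

KL divergence is not symmetric: D_KL(P||Q) ≠ D_KL(Q||P) in general.

D_KL(P||Q) = 0.2904 bits
D_KL(Q||P) = 0.2670 bits

No, they are not equal!

This asymmetry is why KL divergence is not a true distance metric.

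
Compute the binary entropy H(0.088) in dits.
0.1294 dits

The binary entropy function is:
H(p) = -p log(p) - (1-p) log(1-p)

H(0.088) = -0.088 × log_10(0.088) - 0.912 × log_10(0.912)
H(0.088) = 0.1294 dits

Note: Binary entropy is maximized at p=0.5 (H=1 bit) and minimized at p=0 or p=1 (H=0).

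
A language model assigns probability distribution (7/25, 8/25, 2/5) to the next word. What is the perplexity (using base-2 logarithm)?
2.9670

Perplexity is 2^H (or exp(H) for natural log).

First, H = -Σ p log p = 1.5690 bits
Perplexity = 2^1.5690 = 2.9670

Interpretation: The model's uncertainty is equivalent to choosing uniformly among 3.0 options.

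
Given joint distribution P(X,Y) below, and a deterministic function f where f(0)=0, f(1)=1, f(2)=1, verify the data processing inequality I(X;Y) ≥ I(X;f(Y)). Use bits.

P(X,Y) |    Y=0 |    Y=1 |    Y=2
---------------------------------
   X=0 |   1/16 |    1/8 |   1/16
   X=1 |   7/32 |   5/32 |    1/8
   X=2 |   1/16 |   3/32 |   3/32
I(X;Y) = 0.0365, I(X;f(Y)) = 0.0284, inequality holds: 0.0365 ≥ 0.0284

Data Processing Inequality: For any Markov chain X → Y → Z, we have I(X;Y) ≥ I(X;Z).

Here Z = f(Y) is a deterministic function of Y, forming X → Y → Z.

Original I(X;Y) = 0.0365 bits

After applying f:
P(X,Z) where Z=f(Y):
- P(X,Z=0) = P(X,Y=0)
- P(X,Z=1) = P(X,Y=1) + P(X,Y=2)

I(X;Z) = I(X;f(Y)) = 0.0284 bits

Verification: 0.0365 ≥ 0.0284 ✓

Information cannot be created by processing; the function f can only lose information about X.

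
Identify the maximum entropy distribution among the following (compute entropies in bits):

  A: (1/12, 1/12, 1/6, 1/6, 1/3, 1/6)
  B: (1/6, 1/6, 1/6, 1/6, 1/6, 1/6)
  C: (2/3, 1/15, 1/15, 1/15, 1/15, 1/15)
B

For a discrete distribution over n outcomes, entropy is maximized by the uniform distribution.

Computing entropies:
H(A) = 2.4183 bits
H(B) = 2.5850 bits
H(C) = 1.6923 bits

The uniform distribution (where all probabilities equal 1/6) achieves the maximum entropy of log_2(6) = 2.5850 bits.

Distribution B has the highest entropy.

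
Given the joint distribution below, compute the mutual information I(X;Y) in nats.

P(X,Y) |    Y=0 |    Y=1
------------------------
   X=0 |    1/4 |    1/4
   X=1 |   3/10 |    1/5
0.0051 nats

Mutual information: I(X;Y) = H(X) + H(Y) - H(X,Y)

Marginals:
P(X) = (1/2, 1/2), H(X) = 0.6931 nats
P(Y) = (11/20, 9/20), H(Y) = 0.6881 nats

Joint entropy: H(X,Y) = 1.3762 nats

I(X;Y) = 0.6931 + 0.6881 - 1.3762 = 0.0051 nats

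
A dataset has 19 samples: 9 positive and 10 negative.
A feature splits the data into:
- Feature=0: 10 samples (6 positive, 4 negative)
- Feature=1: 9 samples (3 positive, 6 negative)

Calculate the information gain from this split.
0.0520 bits

Information Gain = H(Y) - H(Y|Feature)

Before split:
P(positive) = 9/19 = 0.4737
H(Y) = 0.9980 bits

After split:
Feature=0: H = 0.9710 bits (weight = 10/19)
Feature=1: H = 0.9183 bits (weight = 9/19)
H(Y|Feature) = (10/19)×0.9710 + (9/19)×0.9183 = 0.9460 bits

Information Gain = 0.9980 - 0.9460 = 0.0520 bits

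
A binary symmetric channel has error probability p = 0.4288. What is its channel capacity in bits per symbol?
0.0147 bits

For a binary symmetric channel (BSC) with error probability p:
Capacity C = 1 - H(p) bits per symbol

where H(p) = -p log₂(p) - (1-p) log₂(1-p) is the binary entropy function.

H(0.4288) = 0.9853 bits
C = 1 - 0.9853 = 0.0147 bits per symbol

This means we can reliably transmit up to 0.0147 bits of information per channel use.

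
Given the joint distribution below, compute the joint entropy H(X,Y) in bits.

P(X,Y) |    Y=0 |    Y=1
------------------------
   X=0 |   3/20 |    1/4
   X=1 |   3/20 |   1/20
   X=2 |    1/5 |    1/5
2.4660 bits

Joint entropy is H(X,Y) = -Σ_{x,y} p(x,y) log p(x,y).

Summing over all non-zero entries:
H(X,Y) = -[3/20·log_2(3/20) + 1/4·log_2(1/4) + 3/20·log_2(3/20) + 1/20·log_2(1/20) + 1/5·log_2(1/5) + 1/5·log_2(1/5)]
H(X,Y) = 2.4660 bits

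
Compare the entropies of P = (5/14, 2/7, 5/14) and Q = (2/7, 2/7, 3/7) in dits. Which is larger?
P

Computing entropies in dits:
H(P) = 0.4748
H(Q) = 0.4686

Distribution P has higher entropy.

Intuition: The distribution closer to uniform (more spread out) has higher entropy.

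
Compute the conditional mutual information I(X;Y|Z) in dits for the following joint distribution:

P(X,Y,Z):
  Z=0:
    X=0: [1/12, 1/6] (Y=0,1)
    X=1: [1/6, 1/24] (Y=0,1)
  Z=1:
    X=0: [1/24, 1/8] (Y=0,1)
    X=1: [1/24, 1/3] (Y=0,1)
0.0262 dits

Conditional mutual information: I(X;Y|Z) = H(X|Z) + H(Y|Z) - H(X,Y|Z)

H(Z) = 0.2995
H(X,Z) = 0.5819 → H(X|Z) = 0.2824
H(Y,Z) = 0.5377 → H(Y|Z) = 0.2381
H(X,Y,Z) = 0.7938 → H(X,Y|Z) = 0.4942

I(X;Y|Z) = 0.2824 + 0.2381 - 0.4942 = 0.0262 dits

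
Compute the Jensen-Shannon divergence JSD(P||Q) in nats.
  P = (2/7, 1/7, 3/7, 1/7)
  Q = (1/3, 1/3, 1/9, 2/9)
0.0747 nats

Jensen-Shannon divergence is:
JSD(P||Q) = 0.5 × D_KL(P||M) + 0.5 × D_KL(Q||M)
where M = 0.5 × (P + Q) is the mixture distribution.

M = 0.5 × (2/7, 1/7, 3/7, 1/7) + 0.5 × (1/3, 1/3, 1/9, 2/9) = (0.309524, 5/21, 0.269841, 0.18254)

D_KL(P||M) = 0.0674 nats
D_KL(Q||M) = 0.0820 nats

JSD(P||Q) = 0.5 × 0.0674 + 0.5 × 0.0820 = 0.0747 nats

Unlike KL divergence, JSD is symmetric and bounded: 0 ≤ JSD ≤ log(2).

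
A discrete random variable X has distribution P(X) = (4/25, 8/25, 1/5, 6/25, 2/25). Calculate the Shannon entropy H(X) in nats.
1.5243 nats

Shannon entropy is H(X) = -Σ p(x) log p(x).

For P = (4/25, 8/25, 1/5, 6/25, 2/25):
H = -4/25 × log_e(4/25) -8/25 × log_e(8/25) -1/5 × log_e(1/5) -6/25 × log_e(6/25) -2/25 × log_e(2/25)
H = 1.5243 nats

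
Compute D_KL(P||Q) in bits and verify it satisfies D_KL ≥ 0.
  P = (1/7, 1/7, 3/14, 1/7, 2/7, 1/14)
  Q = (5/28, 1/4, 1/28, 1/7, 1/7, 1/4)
0.5492 bits

KL divergence satisfies the Gibbs inequality: D_KL(P||Q) ≥ 0 for all distributions P, Q.

D_KL(P||Q) = Σ p(x) log(p(x)/q(x))
Term by term:
  x=0: 1/7 × log_2[(1/7)/(5/28)] = -0.0460
  x=1: 1/7 × log_2[(1/7)/(1/4)] = -0.1153
  x=2: 3/14 × log_2[(3/14)/(1/28)] = 0.5539
  x=3: 1/7 × log_2[(1/7)/(1/7)] = 0.0000
  x=4: 2/7 × log_2[(2/7)/(1/7)] = 0.2857
  x=5: 1/14 × log_2[(1/14)/(1/4)] = -0.1291
D_KL(P||Q) = 0.5492 bits

D_KL(P||Q) = 0.5492 ≥ 0 ✓

This non-negativity is a fundamental property: relative entropy cannot be negative because it measures how different Q is from P.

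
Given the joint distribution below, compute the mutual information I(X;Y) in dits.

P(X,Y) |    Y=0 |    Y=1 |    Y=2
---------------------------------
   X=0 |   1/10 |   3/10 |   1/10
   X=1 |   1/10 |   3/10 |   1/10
0.0000 dits

Mutual information: I(X;Y) = H(X) + H(Y) - H(X,Y)

Marginals:
P(X) = (1/2, 1/2), H(X) = 0.3010 dits
P(Y) = (1/5, 3/5, 1/5), H(Y) = 0.4127 dits

Joint entropy: H(X,Y) = 0.7137 dits

I(X;Y) = 0.3010 + 0.4127 - 0.7137 = 0.0000 dits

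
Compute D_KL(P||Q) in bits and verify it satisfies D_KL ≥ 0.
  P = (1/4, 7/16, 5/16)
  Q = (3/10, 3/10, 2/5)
0.0611 bits

KL divergence satisfies the Gibbs inequality: D_KL(P||Q) ≥ 0 for all distributions P, Q.

D_KL(P||Q) = Σ p(x) log(p(x)/q(x))
Term by term:
  x=0: 1/4 × log_2[(1/4)/(3/10)] = -0.0658
  x=1: 7/16 × log_2[(7/16)/(3/10)] = 0.2381
  x=2: 5/16 × log_2[(5/16)/(2/5)] = -0.1113
D_KL(P||Q) = 0.0611 bits

D_KL(P||Q) = 0.0611 ≥ 0 ✓

This non-negativity is a fundamental property: relative entropy cannot be negative because it measures how different Q is from P.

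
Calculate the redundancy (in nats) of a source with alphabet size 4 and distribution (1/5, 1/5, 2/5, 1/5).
0.0541 nats

Redundancy measures how far a source is from maximum entropy:
R = H_max - H(X)

Maximum entropy for 4 symbols: H_max = log_e(4) = 1.3863 nats
Actual entropy: H(X) = 1.3322 nats
Redundancy: R = 1.3863 - 1.3322 = 0.0541 nats

This redundancy represents potential for compression: the source could be compressed by 0.0541 nats per symbol.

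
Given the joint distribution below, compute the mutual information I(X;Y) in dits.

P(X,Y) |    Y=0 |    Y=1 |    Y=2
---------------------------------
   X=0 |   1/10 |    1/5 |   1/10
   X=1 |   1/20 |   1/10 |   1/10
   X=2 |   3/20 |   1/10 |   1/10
0.0137 dits

Mutual information: I(X;Y) = H(X) + H(Y) - H(X,Y)

Marginals:
P(X) = (2/5, 1/4, 7/20), H(X) = 0.4693 dits
P(Y) = (3/10, 2/5, 3/10), H(Y) = 0.4729 dits

Joint entropy: H(X,Y) = 0.9284 dits

I(X;Y) = 0.4693 + 0.4729 - 0.9284 = 0.0137 dits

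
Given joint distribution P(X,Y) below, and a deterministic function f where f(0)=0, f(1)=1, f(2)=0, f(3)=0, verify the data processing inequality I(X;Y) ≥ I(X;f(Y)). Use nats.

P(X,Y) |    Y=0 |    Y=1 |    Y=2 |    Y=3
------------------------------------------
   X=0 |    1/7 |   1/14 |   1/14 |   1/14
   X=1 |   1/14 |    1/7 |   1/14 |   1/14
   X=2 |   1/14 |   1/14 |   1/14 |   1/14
I(X;Y) = 0.0284, I(X;f(Y)) = 0.0185, inequality holds: 0.0284 ≥ 0.0185

Data Processing Inequality: For any Markov chain X → Y → Z, we have I(X;Y) ≥ I(X;Z).

Here Z = f(Y) is a deterministic function of Y, forming X → Y → Z.

Original I(X;Y) = 0.0284 nats

After applying f:
P(X,Z) where Z=f(Y):
- P(X,Z=0) = P(X,Y=0) + P(X,Y=2) + P(X,Y=3)
- P(X,Z=1) = P(X,Y=1)

I(X;Z) = I(X;f(Y)) = 0.0185 nats

Verification: 0.0284 ≥ 0.0185 ✓

Information cannot be created by processing; the function f can only lose information about X.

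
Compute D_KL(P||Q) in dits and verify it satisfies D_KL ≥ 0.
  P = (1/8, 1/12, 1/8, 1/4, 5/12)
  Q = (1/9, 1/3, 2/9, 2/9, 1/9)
0.1770 dits

KL divergence satisfies the Gibbs inequality: D_KL(P||Q) ≥ 0 for all distributions P, Q.

D_KL(P||Q) = Σ p(x) log(p(x)/q(x))
Term by term:
  x=0: 1/8 × log_10[(1/8)/(1/9)] = 0.0064
  x=1: 1/12 × log_10[(1/12)/(1/3)] = -0.0502
  x=2: 1/8 × log_10[(1/8)/(2/9)] = -0.0312
  x=3: 1/4 × log_10[(1/4)/(2/9)] = 0.0128
  x=4: 5/12 × log_10[(5/12)/(1/9)] = 0.2392
D_KL(P||Q) = 0.1770 dits

D_KL(P||Q) = 0.1770 ≥ 0 ✓

This non-negativity is a fundamental property: relative entropy cannot be negative because it measures how different Q is from P.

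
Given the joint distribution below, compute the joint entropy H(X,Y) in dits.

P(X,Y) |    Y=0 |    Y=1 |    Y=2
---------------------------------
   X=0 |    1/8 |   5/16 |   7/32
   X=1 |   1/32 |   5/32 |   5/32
0.7141 dits

Joint entropy is H(X,Y) = -Σ_{x,y} p(x,y) log p(x,y).

Summing over all non-zero entries:
H(X,Y) = -[1/8·log_10(1/8) + 5/16·log_10(5/16) + 7/32·log_10(7/32) + 1/32·log_10(1/32) + 5/32·log_10(5/32) + 5/32·log_10(5/32)]
H(X,Y) = 0.7141 dits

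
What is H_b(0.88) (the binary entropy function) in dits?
0.1594 dits

The binary entropy function is:
H(p) = -p log(p) - (1-p) log(1-p)

H(0.88) = -0.88 × log_10(0.88) - 0.12 × log_10(0.12)
H(0.88) = 0.1594 dits

Note: Binary entropy is maximized at p=0.5 (H=1 bit) and minimized at p=0 or p=1 (H=0).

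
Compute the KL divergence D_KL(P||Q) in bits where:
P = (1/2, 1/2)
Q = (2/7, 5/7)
0.1464 bits

KL divergence: D_KL(P||Q) = Σ p(x) log(p(x)/q(x))

Computing term by term:
  x=0: 1/2 × log_2[(1/2)/(2/7)] = 1/2 × 0.8074 = 0.4037
  x=1: 1/2 × log_2[(1/2)/(5/7)] = 1/2 × -0.5146 = -0.2573

D_KL(P||Q) = 0.1464 bits

Note: KL divergence is always non-negative and equals 0 iff P = Q.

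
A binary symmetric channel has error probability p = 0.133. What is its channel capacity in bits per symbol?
0.4344 bits

For a binary symmetric channel (BSC) with error probability p:
Capacity C = 1 - H(p) bits per symbol

where H(p) = -p log₂(p) - (1-p) log₂(1-p) is the binary entropy function.

H(0.133) = 0.5656 bits
C = 1 - 0.5656 = 0.4344 bits per symbol

This means we can reliably transmit up to 0.4344 bits of information per channel use.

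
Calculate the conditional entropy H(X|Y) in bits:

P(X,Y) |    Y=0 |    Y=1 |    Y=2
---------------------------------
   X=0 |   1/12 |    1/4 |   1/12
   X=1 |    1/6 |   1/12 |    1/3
0.8008 bits

Using the chain rule: H(X|Y) = H(X,Y) - H(Y)

First, compute H(X,Y) = 2.3554 bits

Marginal P(Y) = (1/4, 1/3, 5/12)
H(Y) = 1.5546 bits

H(X|Y) = H(X,Y) - H(Y) = 2.3554 - 1.5546 = 0.8008 bits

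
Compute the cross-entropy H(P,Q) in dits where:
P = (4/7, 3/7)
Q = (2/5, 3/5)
0.3225 dits

Cross-entropy: H(P,Q) = -Σ p(x) log q(x)

Alternatively: H(P,Q) = H(P) + D_KL(P||Q)
H(P) = 0.2966 dits
D_KL(P||Q) = 0.0259 dits

H(P,Q) = 0.2966 + 0.0259 = 0.3225 dits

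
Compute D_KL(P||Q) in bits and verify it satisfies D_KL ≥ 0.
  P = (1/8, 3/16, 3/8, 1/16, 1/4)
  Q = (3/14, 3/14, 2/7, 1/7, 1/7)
0.1411 bits

KL divergence satisfies the Gibbs inequality: D_KL(P||Q) ≥ 0 for all distributions P, Q.

D_KL(P||Q) = Σ p(x) log(p(x)/q(x))
Term by term:
  x=0: 1/8 × log_2[(1/8)/(3/14)] = -0.0972
  x=1: 3/16 × log_2[(3/16)/(3/14)] = -0.0361
  x=2: 3/8 × log_2[(3/8)/(2/7)] = 0.1471
  x=3: 1/16 × log_2[(1/16)/(1/7)] = -0.0745
  x=4: 1/4 × log_2[(1/4)/(1/7)] = 0.2018
D_KL(P||Q) = 0.1411 bits

D_KL(P||Q) = 0.1411 ≥ 0 ✓

This non-negativity is a fundamental property: relative entropy cannot be negative because it measures how different Q is from P.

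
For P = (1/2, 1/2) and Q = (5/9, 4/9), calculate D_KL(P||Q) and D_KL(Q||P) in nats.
D_KL(P||Q) = 0.0062, D_KL(Q||P) = 0.0062

KL divergence is not symmetric: D_KL(P||Q) ≠ D_KL(Q||P) in general.

D_KL(P||Q) = 0.0062 nats
D_KL(Q||P) = 0.0062 nats

In this case they happen to be equal (to 4 decimal places).

This asymmetry is why KL divergence is not a true distance metric.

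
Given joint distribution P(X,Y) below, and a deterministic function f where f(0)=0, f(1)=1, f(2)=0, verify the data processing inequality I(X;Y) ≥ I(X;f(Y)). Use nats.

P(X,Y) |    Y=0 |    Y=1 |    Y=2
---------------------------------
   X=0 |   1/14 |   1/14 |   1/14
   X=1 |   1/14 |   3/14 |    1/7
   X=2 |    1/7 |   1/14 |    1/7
I(X;Y) = 0.0477, I(X;f(Y)) = 0.0396, inequality holds: 0.0477 ≥ 0.0396

Data Processing Inequality: For any Markov chain X → Y → Z, we have I(X;Y) ≥ I(X;Z).

Here Z = f(Y) is a deterministic function of Y, forming X → Y → Z.

Original I(X;Y) = 0.0477 nats

After applying f:
P(X,Z) where Z=f(Y):
- P(X,Z=0) = P(X,Y=0) + P(X,Y=2)
- P(X,Z=1) = P(X,Y=1)

I(X;Z) = I(X;f(Y)) = 0.0396 nats

Verification: 0.0477 ≥ 0.0396 ✓

Information cannot be created by processing; the function f can only lose information about X.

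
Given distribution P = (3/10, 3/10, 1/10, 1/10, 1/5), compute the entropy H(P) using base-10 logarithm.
0.6535 dits

Shannon entropy is H(X) = -Σ p(x) log p(x).

For P = (3/10, 3/10, 1/10, 1/10, 1/5):
H = -3/10 × log_10(3/10) -3/10 × log_10(3/10) -1/10 × log_10(1/10) -1/10 × log_10(1/10) -1/5 × log_10(1/5)
H = 0.6535 dits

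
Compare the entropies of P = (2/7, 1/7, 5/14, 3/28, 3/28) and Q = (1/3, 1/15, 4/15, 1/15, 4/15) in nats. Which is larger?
P

Computing entropies in nats:
H(P) = 1.4823
H(Q) = 1.4322

Distribution P has higher entropy.

Intuition: The distribution closer to uniform (more spread out) has higher entropy.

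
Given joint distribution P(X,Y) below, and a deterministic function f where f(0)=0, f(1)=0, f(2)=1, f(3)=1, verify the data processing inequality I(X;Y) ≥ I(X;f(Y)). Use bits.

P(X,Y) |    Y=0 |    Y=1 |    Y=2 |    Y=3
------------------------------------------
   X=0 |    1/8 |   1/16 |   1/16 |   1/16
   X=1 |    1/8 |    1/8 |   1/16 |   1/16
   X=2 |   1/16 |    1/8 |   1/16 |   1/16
I(X;Y) = 0.0339, I(X;f(Y)) = 0.0032, inequality holds: 0.0339 ≥ 0.0032

Data Processing Inequality: For any Markov chain X → Y → Z, we have I(X;Y) ≥ I(X;Z).

Here Z = f(Y) is a deterministic function of Y, forming X → Y → Z.

Original I(X;Y) = 0.0339 bits

After applying f:
P(X,Z) where Z=f(Y):
- P(X,Z=0) = P(X,Y=0) + P(X,Y=1)
- P(X,Z=1) = P(X,Y=2) + P(X,Y=3)

I(X;Z) = I(X;f(Y)) = 0.0032 bits

Verification: 0.0339 ≥ 0.0032 ✓

Information cannot be created by processing; the function f can only lose information about X.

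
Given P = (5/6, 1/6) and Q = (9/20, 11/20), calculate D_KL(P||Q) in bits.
0.4537 bits

KL divergence: D_KL(P||Q) = Σ p(x) log(p(x)/q(x))

Computing term by term:
  x=0: 5/6 × log_2[(5/6)/(9/20)] = 5/6 × 0.8890 = 0.7408
  x=1: 1/6 × log_2[(1/6)/(11/20)] = 1/6 × -1.7225 = -0.2871

D_KL(P||Q) = 0.4537 bits

Note: KL divergence is always non-negative and equals 0 iff P = Q.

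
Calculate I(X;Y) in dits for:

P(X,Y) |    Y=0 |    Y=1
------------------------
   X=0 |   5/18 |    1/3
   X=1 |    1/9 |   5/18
0.0063 dits

Mutual information: I(X;Y) = H(X) + H(Y) - H(X,Y)

Marginals:
P(X) = (11/18, 7/18), H(X) = 0.2902 dits
P(Y) = (7/18, 11/18), H(Y) = 0.2902 dits

Joint entropy: H(X,Y) = 0.5741 dits

I(X;Y) = 0.2902 + 0.2902 - 0.5741 = 0.0063 dits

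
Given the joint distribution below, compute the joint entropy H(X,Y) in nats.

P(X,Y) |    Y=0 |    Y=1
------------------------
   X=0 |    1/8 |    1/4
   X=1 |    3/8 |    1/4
1.3209 nats

Joint entropy is H(X,Y) = -Σ_{x,y} p(x,y) log p(x,y).

Summing over all non-zero entries:
H(X,Y) = -[1/8·log_e(1/8) + 1/4·log_e(1/4) + 3/8·log_e(3/8) + 1/4·log_e(1/4)]
H(X,Y) = 1.3209 nats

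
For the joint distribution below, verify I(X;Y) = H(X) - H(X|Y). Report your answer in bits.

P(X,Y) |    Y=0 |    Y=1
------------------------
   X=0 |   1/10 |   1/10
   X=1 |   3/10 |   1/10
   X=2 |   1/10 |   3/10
I(X;Y) = 0.1510 bits

Mutual information has multiple equivalent forms:
- I(X;Y) = H(X) - H(X|Y)
- I(X;Y) = H(Y) - H(Y|X)
- I(X;Y) = H(X) + H(Y) - H(X,Y)

Computing all quantities:
H(X) = 1.5219, H(Y) = 1.0000, H(X,Y) = 2.3710
H(X|Y) = 1.3710, H(Y|X) = 0.8490

Verification:
H(X) - H(X|Y) = 1.5219 - 1.3710 = 0.1510
H(Y) - H(Y|X) = 1.0000 - 0.8490 = 0.1510
H(X) + H(Y) - H(X,Y) = 1.5219 + 1.0000 - 2.3710 = 0.1510

All forms give I(X;Y) = 0.1510 bits. ✓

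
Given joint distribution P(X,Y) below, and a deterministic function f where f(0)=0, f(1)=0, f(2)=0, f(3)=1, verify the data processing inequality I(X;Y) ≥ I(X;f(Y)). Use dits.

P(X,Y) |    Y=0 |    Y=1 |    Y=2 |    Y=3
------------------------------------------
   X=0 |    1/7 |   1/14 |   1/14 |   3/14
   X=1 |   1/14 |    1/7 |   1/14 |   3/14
I(X;Y) = 0.0105, I(X;f(Y)) = 0.0000, inequality holds: 0.0105 ≥ 0.0000

Data Processing Inequality: For any Markov chain X → Y → Z, we have I(X;Y) ≥ I(X;Z).

Here Z = f(Y) is a deterministic function of Y, forming X → Y → Z.

Original I(X;Y) = 0.0105 dits

After applying f:
P(X,Z) where Z=f(Y):
- P(X,Z=0) = P(X,Y=0) + P(X,Y=1) + P(X,Y=2)
- P(X,Z=1) = P(X,Y=3)

I(X;Z) = I(X;f(Y)) = 0.0000 dits

Verification: 0.0105 ≥ 0.0000 ✓

Information cannot be created by processing; the function f can only lose information about X.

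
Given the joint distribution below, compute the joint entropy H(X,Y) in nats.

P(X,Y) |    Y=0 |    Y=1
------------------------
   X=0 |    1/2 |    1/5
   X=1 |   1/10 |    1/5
1.2206 nats

Joint entropy is H(X,Y) = -Σ_{x,y} p(x,y) log p(x,y).

Summing over all non-zero entries:
H(X,Y) = -[1/2·log_e(1/2) + 1/5·log_e(1/5) + 1/10·log_e(1/10) + 1/5·log_e(1/5)]
H(X,Y) = 1.2206 nats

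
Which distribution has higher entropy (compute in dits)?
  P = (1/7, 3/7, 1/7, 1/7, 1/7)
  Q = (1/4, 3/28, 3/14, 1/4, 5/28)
Q

Computing entropies in dits:
H(P) = 0.6406
H(Q) = 0.6819

Distribution Q has higher entropy.

Intuition: The distribution closer to uniform (more spread out) has higher entropy.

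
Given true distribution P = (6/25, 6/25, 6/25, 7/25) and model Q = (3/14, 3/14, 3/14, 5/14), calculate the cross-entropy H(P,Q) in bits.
2.0160 bits

Cross-entropy: H(P,Q) = -Σ p(x) log q(x)

Alternatively: H(P,Q) = H(P) + D_KL(P||Q)
H(P) = 1.9966 bits
D_KL(P||Q) = 0.0194 bits

H(P,Q) = 1.9966 + 0.0194 = 2.0160 bits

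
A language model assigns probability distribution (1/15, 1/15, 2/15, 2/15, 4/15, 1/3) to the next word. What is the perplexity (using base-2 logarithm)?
5.0382

Perplexity is 2^H (or exp(H) for natural log).

First, H = -Σ p log p = 2.3329 bits
Perplexity = 2^2.3329 = 5.0382

Interpretation: The model's uncertainty is equivalent to choosing uniformly among 5.0 options.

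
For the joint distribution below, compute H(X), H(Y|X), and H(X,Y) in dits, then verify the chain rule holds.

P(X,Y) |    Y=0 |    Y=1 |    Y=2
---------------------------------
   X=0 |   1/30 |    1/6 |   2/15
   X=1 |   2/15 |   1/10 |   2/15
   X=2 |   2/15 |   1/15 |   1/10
H(X,Y) = 0.9240, H(X) = 0.4757, H(Y|X) = 0.4484 (all in dits)

Chain rule: H(X,Y) = H(X) + H(Y|X)

Left side — joint entropy directly:
H(X,Y) = -Σ p(x,y) log p(x,y) = 0.9240 dits

Right side — compute H(Y|X) from the conditional distributions:
P(X) = (1/3, 11/30, 3/10), so H(X) = 0.4757 dits
H(Y|X) = Σ_x P(X=x) · H(Y|X=x):
  P(Y|X=0) = (1/10, 1/2, 2/5), H(Y|X=0) = 0.4097, weight P(X=0) = 1/3
  P(Y|X=1) = (4/11, 3/11, 4/11), H(Y|X=1) = 0.4734, weight P(X=1) = 11/30
  P(Y|X=2) = (4/9, 2/9, 1/3), H(Y|X=2) = 0.4607, weight P(X=2) = 3/10
H(Y|X) = 0.4484 dits

H(X) + H(Y|X) = 0.4757 + 0.4484 = 0.9240 dits

Both sides equal 0.9240 dits. ✓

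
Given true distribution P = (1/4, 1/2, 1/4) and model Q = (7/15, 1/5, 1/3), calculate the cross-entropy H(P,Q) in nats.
1.2699 nats

Cross-entropy: H(P,Q) = -Σ p(x) log q(x)

Alternatively: H(P,Q) = H(P) + D_KL(P||Q)
H(P) = 1.0397 nats
D_KL(P||Q) = 0.2302 nats

H(P,Q) = 1.0397 + 0.2302 = 1.2699 nats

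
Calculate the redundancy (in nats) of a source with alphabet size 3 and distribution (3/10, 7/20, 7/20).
0.0025 nats

Redundancy measures how far a source is from maximum entropy:
R = H_max - H(X)

Maximum entropy for 3 symbols: H_max = log_e(3) = 1.0986 nats
Actual entropy: H(X) = 1.0961 nats
Redundancy: R = 1.0986 - 1.0961 = 0.0025 nats

This redundancy represents potential for compression: the source could be compressed by 0.0025 nats per symbol.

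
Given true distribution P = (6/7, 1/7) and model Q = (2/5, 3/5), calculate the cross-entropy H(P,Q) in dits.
0.3728 dits

Cross-entropy: H(P,Q) = -Σ p(x) log q(x)

Alternatively: H(P,Q) = H(P) + D_KL(P||Q)
H(P) = 0.1781 dits
D_KL(P||Q) = 0.1947 dits

H(P,Q) = 0.1781 + 0.1947 = 0.3728 dits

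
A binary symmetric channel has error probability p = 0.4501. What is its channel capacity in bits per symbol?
0.0072 bits

For a binary symmetric channel (BSC) with error probability p:
Capacity C = 1 - H(p) bits per symbol

where H(p) = -p log₂(p) - (1-p) log₂(1-p) is the binary entropy function.

H(0.4501) = 0.9928 bits
C = 1 - 0.9928 = 0.0072 bits per symbol

This means we can reliably transmit up to 0.0072 bits of information per channel use.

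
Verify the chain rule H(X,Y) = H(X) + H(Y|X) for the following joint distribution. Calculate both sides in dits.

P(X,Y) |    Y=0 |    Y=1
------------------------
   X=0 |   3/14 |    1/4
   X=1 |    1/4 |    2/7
H(X,Y) = 0.5998, H(X) = 0.2999, H(Y|X) = 0.2999 (all in dits)

Chain rule: H(X,Y) = H(X) + H(Y|X)

Left side — joint entropy directly:
H(X,Y) = -Σ p(x,y) log p(x,y) = 0.5998 dits

Right side — compute H(Y|X) from the conditional distributions:
P(X) = (13/28, 15/28), so H(X) = 0.2999 dits
H(Y|X) = Σ_x P(X=x) · H(Y|X=x):
  P(Y|X=0) = (6/13, 7/13), H(Y|X=0) = 0.2997, weight P(X=0) = 13/28
  P(Y|X=1) = (7/15, 8/15), H(Y|X=1) = 0.3001, weight P(X=1) = 15/28
H(Y|X) = 0.2999 dits

H(X) + H(Y|X) = 0.2999 + 0.2999 = 0.5998 dits

Both sides equal 0.5998 dits. ✓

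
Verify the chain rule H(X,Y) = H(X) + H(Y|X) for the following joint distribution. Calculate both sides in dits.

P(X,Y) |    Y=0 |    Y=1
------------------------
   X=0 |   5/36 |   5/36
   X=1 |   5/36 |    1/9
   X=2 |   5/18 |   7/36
H(X,Y) = 0.7561, H(X) = 0.4589, H(Y|X) = 0.2971 (all in dits)

Chain rule: H(X,Y) = H(X) + H(Y|X)

Left side — joint entropy directly:
H(X,Y) = -Σ p(x,y) log p(x,y) = 0.7561 dits

Right side — compute H(Y|X) from the conditional distributions:
P(X) = (5/18, 1/4, 17/36), so H(X) = 0.4589 dits
H(Y|X) = Σ_x P(X=x) · H(Y|X=x):
  P(Y|X=0) = (1/2, 1/2), H(Y|X=0) = 0.3010, weight P(X=0) = 5/18
  P(Y|X=1) = (5/9, 4/9), H(Y|X=1) = 0.2983, weight P(X=1) = 1/4
  P(Y|X=2) = (10/17, 7/17), H(Y|X=2) = 0.2942, weight P(X=2) = 17/36
H(Y|X) = 0.2971 dits

H(X) + H(Y|X) = 0.4589 + 0.2971 = 0.7561 dits

Both sides equal 0.7561 dits. ✓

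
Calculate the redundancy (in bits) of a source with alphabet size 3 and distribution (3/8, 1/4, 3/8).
0.0237 bits

Redundancy measures how far a source is from maximum entropy:
R = H_max - H(X)

Maximum entropy for 3 symbols: H_max = log_2(3) = 1.5850 bits
Actual entropy: H(X) = 1.5613 bits
Redundancy: R = 1.5850 - 1.5613 = 0.0237 bits

This redundancy represents potential for compression: the source could be compressed by 0.0237 bits per symbol.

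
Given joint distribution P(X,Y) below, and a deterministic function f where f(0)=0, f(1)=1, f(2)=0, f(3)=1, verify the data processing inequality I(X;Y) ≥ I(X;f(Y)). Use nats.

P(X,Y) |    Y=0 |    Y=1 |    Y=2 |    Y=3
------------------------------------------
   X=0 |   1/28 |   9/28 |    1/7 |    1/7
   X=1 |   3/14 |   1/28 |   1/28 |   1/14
I(X;Y) = 0.2074, I(X;f(Y)) = 0.0849, inequality holds: 0.2074 ≥ 0.0849

Data Processing Inequality: For any Markov chain X → Y → Z, we have I(X;Y) ≥ I(X;Z).

Here Z = f(Y) is a deterministic function of Y, forming X → Y → Z.

Original I(X;Y) = 0.2074 nats

After applying f:
P(X,Z) where Z=f(Y):
- P(X,Z=0) = P(X,Y=0) + P(X,Y=2)
- P(X,Z=1) = P(X,Y=1) + P(X,Y=3)

I(X;Z) = I(X;f(Y)) = 0.0849 nats

Verification: 0.2074 ≥ 0.0849 ✓

Information cannot be created by processing; the function f can only lose information about X.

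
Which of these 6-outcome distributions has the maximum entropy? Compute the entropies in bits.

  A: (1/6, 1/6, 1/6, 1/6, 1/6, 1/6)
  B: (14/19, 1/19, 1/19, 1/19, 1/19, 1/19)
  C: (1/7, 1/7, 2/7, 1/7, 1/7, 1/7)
A

For a discrete distribution over n outcomes, entropy is maximized by the uniform distribution.

Computing entropies:
H(A) = 2.5850 bits
H(B) = 1.4425 bits
H(C) = 2.5216 bits

The uniform distribution (where all probabilities equal 1/6) achieves the maximum entropy of log_2(6) = 2.5850 bits.

Distribution A has the highest entropy.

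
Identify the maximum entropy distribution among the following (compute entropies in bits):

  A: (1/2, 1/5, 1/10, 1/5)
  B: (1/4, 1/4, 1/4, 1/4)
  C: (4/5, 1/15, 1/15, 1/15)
B

For a discrete distribution over n outcomes, entropy is maximized by the uniform distribution.

Computing entropies:
H(A) = 1.7610 bits
H(B) = 2.0000 bits
H(C) = 1.0389 bits

The uniform distribution (where all probabilities equal 1/4) achieves the maximum entropy of log_2(4) = 2.0000 bits.

Distribution B has the highest entropy.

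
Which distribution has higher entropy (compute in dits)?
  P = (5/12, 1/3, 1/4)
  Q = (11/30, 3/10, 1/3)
Q

Computing entropies in dits:
H(P) = 0.4680
H(Q) = 0.4757

Distribution Q has higher entropy.

Intuition: The distribution closer to uniform (more spread out) has higher entropy.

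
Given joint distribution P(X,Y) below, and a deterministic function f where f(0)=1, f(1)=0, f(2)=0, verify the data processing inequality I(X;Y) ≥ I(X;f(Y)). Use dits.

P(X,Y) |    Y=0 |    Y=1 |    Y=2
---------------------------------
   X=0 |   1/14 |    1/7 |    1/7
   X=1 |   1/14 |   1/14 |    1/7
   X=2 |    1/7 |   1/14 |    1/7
I(X;Y) = 0.0123, I(X;f(Y)) = 0.0080, inequality holds: 0.0123 ≥ 0.0080

Data Processing Inequality: For any Markov chain X → Y → Z, we have I(X;Y) ≥ I(X;Z).

Here Z = f(Y) is a deterministic function of Y, forming X → Y → Z.

Original I(X;Y) = 0.0123 dits

After applying f:
P(X,Z) where Z=f(Y):
- P(X,Z=0) = P(X,Y=1) + P(X,Y=2)
- P(X,Z=1) = P(X,Y=0)

I(X;Z) = I(X;f(Y)) = 0.0080 dits

Verification: 0.0123 ≥ 0.0080 ✓

Information cannot be created by processing; the function f can only lose information about X.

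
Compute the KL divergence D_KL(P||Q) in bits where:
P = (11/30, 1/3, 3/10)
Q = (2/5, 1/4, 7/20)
0.0256 bits

KL divergence: D_KL(P||Q) = Σ p(x) log(p(x)/q(x))

Computing term by term:
  x=0: 11/30 × log_2[(11/30)/(2/5)] = 11/30 × -0.1255 = -0.0460
  x=1: 1/3 × log_2[(1/3)/(1/4)] = 1/3 × 0.4150 = 0.1383
  x=2: 3/10 × log_2[(3/10)/(7/20)] = 3/10 × -0.2224 = -0.0667

D_KL(P||Q) = 0.0256 bits

Note: KL divergence is always non-negative and equals 0 iff P = Q.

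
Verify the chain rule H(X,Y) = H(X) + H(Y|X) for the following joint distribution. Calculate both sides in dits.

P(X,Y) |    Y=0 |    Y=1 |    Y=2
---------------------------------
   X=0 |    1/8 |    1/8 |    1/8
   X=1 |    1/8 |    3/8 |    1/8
H(X,Y) = 0.7242, H(X) = 0.2873, H(Y|X) = 0.4369 (all in dits)

Chain rule: H(X,Y) = H(X) + H(Y|X)

Left side — joint entropy directly:
H(X,Y) = -Σ p(x,y) log p(x,y) = 0.7242 dits

Right side — compute H(Y|X) from the conditional distributions:
P(X) = (3/8, 5/8), so H(X) = 0.2873 dits
H(Y|X) = Σ_x P(X=x) · H(Y|X=x):
  P(Y|X=0) = (1/3, 1/3, 1/3), H(Y|X=0) = 0.4771, weight P(X=0) = 3/8
  P(Y|X=1) = (1/5, 3/5, 1/5), H(Y|X=1) = 0.4127, weight P(X=1) = 5/8
H(Y|X) = 0.4369 dits

H(X) + H(Y|X) = 0.2873 + 0.4369 = 0.7242 dits

Both sides equal 0.7242 dits. ✓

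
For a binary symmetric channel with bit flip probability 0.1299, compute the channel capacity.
0.4428 bits

For a binary symmetric channel (BSC) with error probability p:
Capacity C = 1 - H(p) bits per symbol

where H(p) = -p log₂(p) - (1-p) log₂(1-p) is the binary entropy function.

H(0.1299) = 0.5572 bits
C = 1 - 0.5572 = 0.4428 bits per symbol

This means we can reliably transmit up to 0.4428 bits of information per channel use.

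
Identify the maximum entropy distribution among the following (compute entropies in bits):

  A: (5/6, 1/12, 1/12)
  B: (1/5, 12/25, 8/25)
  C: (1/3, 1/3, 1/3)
C

For a discrete distribution over n outcomes, entropy is maximized by the uniform distribution.

Computing entropies:
H(A) = 0.8167 bits
H(B) = 1.4987 bits
H(C) = 1.5850 bits

The uniform distribution (where all probabilities equal 1/3) achieves the maximum entropy of log_2(3) = 1.5850 bits.

Distribution C has the highest entropy.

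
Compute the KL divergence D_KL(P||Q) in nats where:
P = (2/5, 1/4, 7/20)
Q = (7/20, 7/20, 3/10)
0.0232 nats

KL divergence: D_KL(P||Q) = Σ p(x) log(p(x)/q(x))

Computing term by term:
  x=0: 2/5 × log_e[(2/5)/(7/20)] = 2/5 × 0.1335 = 0.0534
  x=1: 1/4 × log_e[(1/4)/(7/20)] = 1/4 × -0.3365 = -0.0841
  x=2: 7/20 × log_e[(7/20)/(3/10)] = 7/20 × 0.1542 = 0.0540

D_KL(P||Q) = 0.0232 nats

Note: KL divergence is always non-negative and equals 0 iff P = Q.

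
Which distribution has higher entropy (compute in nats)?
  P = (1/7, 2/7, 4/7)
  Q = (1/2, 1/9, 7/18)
Q

Computing entropies in nats:
H(P) = 0.9557
H(Q) = 0.9580

Distribution Q has higher entropy.

Intuition: The distribution closer to uniform (more spread out) has higher entropy.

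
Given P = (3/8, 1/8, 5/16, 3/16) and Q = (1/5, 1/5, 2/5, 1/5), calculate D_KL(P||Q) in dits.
0.0381 dits

KL divergence: D_KL(P||Q) = Σ p(x) log(p(x)/q(x))

Computing term by term:
  x=0: 3/8 × log_10[(3/8)/(1/5)] = 3/8 × 0.2730 = 0.1024
  x=1: 1/8 × log_10[(1/8)/(1/5)] = 1/8 × -0.2041 = -0.0255
  x=2: 5/16 × log_10[(5/16)/(2/5)] = 5/16 × -0.1072 = -0.0335
  x=3: 3/16 × log_10[(3/16)/(1/5)] = 3/16 × -0.0280 = -0.0053

D_KL(P||Q) = 0.0381 dits

Note: KL divergence is always non-negative and equals 0 iff P = Q.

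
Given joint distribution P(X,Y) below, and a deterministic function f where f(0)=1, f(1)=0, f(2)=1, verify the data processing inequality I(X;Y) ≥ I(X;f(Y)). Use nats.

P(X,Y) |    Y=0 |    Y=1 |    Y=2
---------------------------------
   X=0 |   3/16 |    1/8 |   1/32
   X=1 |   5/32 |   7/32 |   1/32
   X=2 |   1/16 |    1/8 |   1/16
I(X;Y) = 0.0412, I(X;f(Y)) = 0.0122, inequality holds: 0.0412 ≥ 0.0122

Data Processing Inequality: For any Markov chain X → Y → Z, we have I(X;Y) ≥ I(X;Z).

Here Z = f(Y) is a deterministic function of Y, forming X → Y → Z.

Original I(X;Y) = 0.0412 nats

After applying f:
P(X,Z) where Z=f(Y):
- P(X,Z=0) = P(X,Y=1)
- P(X,Z=1) = P(X,Y=0) + P(X,Y=2)

I(X;Z) = I(X;f(Y)) = 0.0122 nats

Verification: 0.0412 ≥ 0.0122 ✓

Information cannot be created by processing; the function f can only lose information about X.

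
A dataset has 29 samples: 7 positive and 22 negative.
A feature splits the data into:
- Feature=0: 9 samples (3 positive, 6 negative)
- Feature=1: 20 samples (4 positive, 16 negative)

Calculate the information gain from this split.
0.0145 bits

Information Gain = H(Y) - H(Y|Feature)

Before split:
P(positive) = 7/29 = 0.2414
H(Y) = 0.7973 bits

After split:
Feature=0: H = 0.9183 bits (weight = 9/29)
Feature=1: H = 0.7219 bits (weight = 20/29)
H(Y|Feature) = (9/29)×0.9183 + (20/29)×0.7219 = 0.7829 bits

Information Gain = 0.7973 - 0.7829 = 0.0145 bits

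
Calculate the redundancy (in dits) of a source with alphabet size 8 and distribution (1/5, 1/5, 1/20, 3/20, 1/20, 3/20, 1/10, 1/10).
0.0462 dits

Redundancy measures how far a source is from maximum entropy:
R = H_max - H(X)

Maximum entropy for 8 symbols: H_max = log_10(8) = 0.9031 dits
Actual entropy: H(X) = 0.8569 dits
Redundancy: R = 0.9031 - 0.8569 = 0.0462 dits

This redundancy represents potential for compression: the source could be compressed by 0.0462 dits per symbol.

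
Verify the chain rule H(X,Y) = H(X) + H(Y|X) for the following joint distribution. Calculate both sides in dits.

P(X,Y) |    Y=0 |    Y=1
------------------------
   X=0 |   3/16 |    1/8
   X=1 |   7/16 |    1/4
H(X,Y) = 0.5568, H(X) = 0.2697, H(Y|X) = 0.2871 (all in dits)

Chain rule: H(X,Y) = H(X) + H(Y|X)

Left side — joint entropy directly:
H(X,Y) = -Σ p(x,y) log p(x,y) = 0.5568 dits

Right side — compute H(Y|X) from the conditional distributions:
P(X) = (5/16, 11/16), so H(X) = 0.2697 dits
H(Y|X) = Σ_x P(X=x) · H(Y|X=x):
  P(Y|X=0) = (3/5, 2/5), H(Y|X=0) = 0.2923, weight P(X=0) = 5/16
  P(Y|X=1) = (7/11, 4/11), H(Y|X=1) = 0.2847, weight P(X=1) = 11/16
H(Y|X) = 0.2871 dits

H(X) + H(Y|X) = 0.2697 + 0.2871 = 0.5568 dits

Both sides equal 0.5568 dits. ✓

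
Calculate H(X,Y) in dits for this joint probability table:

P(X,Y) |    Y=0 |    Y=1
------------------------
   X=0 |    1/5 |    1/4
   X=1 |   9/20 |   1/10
0.5464 dits

Joint entropy is H(X,Y) = -Σ_{x,y} p(x,y) log p(x,y).

Summing over all non-zero entries:
H(X,Y) = -[1/5·log_10(1/5) + 1/4·log_10(1/4) + 9/20·log_10(9/20) + 1/10·log_10(1/10)]
H(X,Y) = 0.5464 dits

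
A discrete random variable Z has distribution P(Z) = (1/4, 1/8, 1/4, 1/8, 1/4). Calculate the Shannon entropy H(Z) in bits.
2.2500 bits

Shannon entropy is H(X) = -Σ p(x) log p(x).

For P = (1/4, 1/8, 1/4, 1/8, 1/4):
H = -1/4 × log_2(1/4) -1/8 × log_2(1/8) -1/4 × log_2(1/4) -1/8 × log_2(1/8) -1/4 × log_2(1/4)
H = 2.2500 bits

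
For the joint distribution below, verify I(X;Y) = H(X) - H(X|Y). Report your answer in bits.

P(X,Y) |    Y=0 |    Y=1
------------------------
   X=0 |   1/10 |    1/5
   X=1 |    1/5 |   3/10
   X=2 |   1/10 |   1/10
I(X;Y) = 0.0100 bits

Mutual information has multiple equivalent forms:
- I(X;Y) = H(X) - H(X|Y)
- I(X;Y) = H(Y) - H(Y|X)
- I(X;Y) = H(X) + H(Y) - H(X,Y)

Computing all quantities:
H(X) = 1.4855, H(Y) = 0.9710, H(X,Y) = 2.4464
H(X|Y) = 1.4755, H(Y|X) = 0.9610

Verification:
H(X) - H(X|Y) = 1.4855 - 1.4755 = 0.0100
H(Y) - H(Y|X) = 0.9710 - 0.9610 = 0.0100
H(X) + H(Y) - H(X,Y) = 1.4855 + 0.9710 - 2.4464 = 0.0100

All forms give I(X;Y) = 0.0100 bits. ✓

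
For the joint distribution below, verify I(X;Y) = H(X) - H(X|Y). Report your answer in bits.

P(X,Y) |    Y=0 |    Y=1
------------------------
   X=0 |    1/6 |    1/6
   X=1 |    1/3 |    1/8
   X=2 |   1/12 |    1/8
I(X;Y) = 0.0568 bits

Mutual information has multiple equivalent forms:
- I(X;Y) = H(X) - H(X|Y)
- I(X;Y) = H(Y) - H(Y|X)
- I(X;Y) = H(X) + H(Y) - H(X,Y)

Computing all quantities:
H(X) = 1.5157, H(Y) = 0.9799, H(X,Y) = 2.4387
H(X|Y) = 1.4589, H(Y|X) = 0.9231

Verification:
H(X) - H(X|Y) = 1.5157 - 1.4589 = 0.0568
H(Y) - H(Y|X) = 0.9799 - 0.9231 = 0.0568
H(X) + H(Y) - H(X,Y) = 1.5157 + 0.9799 - 2.4387 = 0.0568

All forms give I(X;Y) = 0.0568 bits. ✓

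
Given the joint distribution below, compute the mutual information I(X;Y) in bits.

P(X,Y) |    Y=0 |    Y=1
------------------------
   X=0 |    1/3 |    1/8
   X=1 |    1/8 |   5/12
0.1854 bits

Mutual information: I(X;Y) = H(X) + H(Y) - H(X,Y)

Marginals:
P(X) = (11/24, 13/24), H(X) = 0.9950 bits
P(Y) = (11/24, 13/24), H(Y) = 0.9950 bits

Joint entropy: H(X,Y) = 1.8046 bits

I(X;Y) = 0.9950 + 0.9950 - 1.8046 = 0.1854 bits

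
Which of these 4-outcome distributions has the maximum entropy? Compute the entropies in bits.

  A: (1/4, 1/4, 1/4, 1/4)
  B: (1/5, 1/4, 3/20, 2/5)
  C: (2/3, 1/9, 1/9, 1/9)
A

For a discrete distribution over n outcomes, entropy is maximized by the uniform distribution.

Computing entropies:
H(A) = 2.0000 bits
H(B) = 1.9037 bits
H(C) = 1.4466 bits

The uniform distribution (where all probabilities equal 1/4) achieves the maximum entropy of log_2(4) = 2.0000 bits.

Distribution A has the highest entropy.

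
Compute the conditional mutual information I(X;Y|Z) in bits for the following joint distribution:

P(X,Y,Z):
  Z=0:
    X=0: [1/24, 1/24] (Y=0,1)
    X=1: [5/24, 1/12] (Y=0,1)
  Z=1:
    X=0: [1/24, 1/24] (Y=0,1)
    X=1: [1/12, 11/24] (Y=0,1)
0.0417 bits

Conditional mutual information: I(X;Y|Z) = H(X|Z) + H(Y|Z) - H(X,Y|Z)

H(Z) = 0.9544
H(X,Z) = 1.5951 → H(X|Z) = 0.6406
H(Y,Z) = 1.7500 → H(Y|Z) = 0.7956
H(X,Y,Z) = 2.3490 → H(X,Y|Z) = 1.3946

I(X;Y|Z) = 0.6406 + 0.7956 - 1.3946 = 0.0417 bits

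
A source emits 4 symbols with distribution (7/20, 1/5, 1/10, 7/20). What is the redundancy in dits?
0.0431 dits

Redundancy measures how far a source is from maximum entropy:
R = H_max - H(X)

Maximum entropy for 4 symbols: H_max = log_10(4) = 0.6021 dits
Actual entropy: H(X) = 0.5589 dits
Redundancy: R = 0.6021 - 0.5589 = 0.0431 dits

This redundancy represents potential for compression: the source could be compressed by 0.0431 dits per symbol.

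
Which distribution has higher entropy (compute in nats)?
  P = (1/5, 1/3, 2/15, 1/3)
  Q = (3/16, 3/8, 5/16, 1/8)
P

Computing entropies in nats:
H(P) = 1.3229
H(Q) = 1.3051

Distribution P has higher entropy.

Intuition: The distribution closer to uniform (more spread out) has higher entropy.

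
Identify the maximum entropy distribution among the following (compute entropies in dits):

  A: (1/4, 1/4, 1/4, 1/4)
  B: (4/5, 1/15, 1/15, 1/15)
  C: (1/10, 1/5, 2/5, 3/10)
A

For a discrete distribution over n outcomes, entropy is maximized by the uniform distribution.

Computing entropies:
H(A) = 0.6021 dits
H(B) = 0.3127 dits
H(C) = 0.5558 dits

The uniform distribution (where all probabilities equal 1/4) achieves the maximum entropy of log_10(4) = 0.6021 dits.

Distribution A has the highest entropy.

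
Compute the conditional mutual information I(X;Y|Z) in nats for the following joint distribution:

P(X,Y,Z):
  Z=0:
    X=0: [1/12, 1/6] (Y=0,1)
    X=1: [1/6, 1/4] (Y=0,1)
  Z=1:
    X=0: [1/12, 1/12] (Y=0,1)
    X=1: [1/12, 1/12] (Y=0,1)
0.0015 nats

Conditional mutual information: I(X;Y|Z) = H(X|Z) + H(Y|Z) - H(X,Y|Z)

H(Z) = 0.6365
H(X,Z) = 1.3086 → H(X|Z) = 0.6721
H(Y,Z) = 1.3086 → H(Y|Z) = 0.6721
H(X,Y,Z) = 1.9792 → H(X,Y|Z) = 1.3427

I(X;Y|Z) = 0.6721 + 0.6721 - 1.3427 = 0.0015 nats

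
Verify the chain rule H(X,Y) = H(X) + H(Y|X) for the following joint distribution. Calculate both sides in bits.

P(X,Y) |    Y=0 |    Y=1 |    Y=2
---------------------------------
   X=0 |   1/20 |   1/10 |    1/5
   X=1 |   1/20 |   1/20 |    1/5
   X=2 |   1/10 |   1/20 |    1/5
H(X,Y) = 2.9219, H(X) = 1.5813, H(Y|X) = 1.3406 (all in bits)

Chain rule: H(X,Y) = H(X) + H(Y|X)

Left side — joint entropy directly:
H(X,Y) = -Σ p(x,y) log p(x,y) = 2.9219 bits

Right side — compute H(Y|X) from the conditional distributions:
P(X) = (7/20, 3/10, 7/20), so H(X) = 1.5813 bits
H(Y|X) = Σ_x P(X=x) · H(Y|X=x):
  P(Y|X=0) = (1/7, 2/7, 4/7), H(Y|X=0) = 1.3788, weight P(X=0) = 7/20
  P(Y|X=1) = (1/6, 1/6, 2/3), H(Y|X=1) = 1.2516, weight P(X=1) = 3/10
  P(Y|X=2) = (2/7, 1/7, 4/7), H(Y|X=2) = 1.3788, weight P(X=2) = 7/20
H(Y|X) = 1.3406 bits

H(X) + H(Y|X) = 1.5813 + 1.3406 = 2.9219 bits

Both sides equal 2.9219 bits. ✓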